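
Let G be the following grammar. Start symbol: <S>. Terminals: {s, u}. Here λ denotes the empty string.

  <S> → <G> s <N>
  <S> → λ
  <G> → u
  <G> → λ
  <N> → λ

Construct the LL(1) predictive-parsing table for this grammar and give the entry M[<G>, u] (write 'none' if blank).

FIRST(<G>) = {λ, u}
FIRST(<N>) = {λ}
FIRST(<S>) = {λ, s, u}  (via <G> s <N>)
FOLLOW(<S>) includes $ since <S> is the start symbol.
FOLLOW(<G>): in <S>→<G> s <N>, <G> is followed by s <N> with FIRST {s}. Thus FOLLOW(<G>) = {s}.
For <G> → u: FIRST(u) = {u}, so it goes in M[<G>, t] for t ∈ {u}.
For <G> → λ: FIRST(λ) = {λ}, so it goes in M[<G>, t] for t ∈ {}; since λ ∈ FIRST, also for every t ∈ FOLLOW(<G>) = {s}.

<G> → u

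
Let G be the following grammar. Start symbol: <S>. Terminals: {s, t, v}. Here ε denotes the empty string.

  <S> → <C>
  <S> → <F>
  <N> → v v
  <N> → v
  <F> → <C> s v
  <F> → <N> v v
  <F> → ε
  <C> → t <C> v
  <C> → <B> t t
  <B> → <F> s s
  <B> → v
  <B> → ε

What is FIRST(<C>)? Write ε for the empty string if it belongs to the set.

{s, t, v}

FIRST(<N>) = {v}
FIRST(<S>) = {ε, s, t, v}  (via <C>, <F>)
FIRST(<F>) = {ε, s, t, v}  (via <C> s v, <N> v v)
FIRST(<B>) = {ε, s, t, v}  (via <F> s s)
FIRST(<C>) = {s, t, v}  (via <B> t t)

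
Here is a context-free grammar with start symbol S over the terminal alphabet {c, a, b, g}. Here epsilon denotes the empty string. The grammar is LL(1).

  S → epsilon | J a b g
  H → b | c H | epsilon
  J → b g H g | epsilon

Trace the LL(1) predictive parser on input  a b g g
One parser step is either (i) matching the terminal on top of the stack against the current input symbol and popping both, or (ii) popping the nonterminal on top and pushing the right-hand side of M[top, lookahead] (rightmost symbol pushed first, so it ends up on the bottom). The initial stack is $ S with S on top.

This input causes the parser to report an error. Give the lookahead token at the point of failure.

g

     Stack      Input      Action
  1  $ S        a b g g $  expand S → J a b g
  2  $ g b a J  a b g g $  expand J → epsilon
  3  $ g b a    a b g g $  match a
  4  $ g b      b g g $    match b
  5  $ g        g g $      match g
  6  $          g $        error: stack empty but input remains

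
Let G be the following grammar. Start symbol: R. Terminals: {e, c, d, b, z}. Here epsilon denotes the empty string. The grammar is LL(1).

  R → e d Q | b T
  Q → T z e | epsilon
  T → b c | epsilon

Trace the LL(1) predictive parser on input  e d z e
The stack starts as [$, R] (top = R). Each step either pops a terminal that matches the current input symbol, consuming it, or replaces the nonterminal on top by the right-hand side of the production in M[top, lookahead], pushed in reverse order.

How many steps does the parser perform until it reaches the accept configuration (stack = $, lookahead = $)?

7

     Stack    Input      Action
  1  $ R      e d z e $  expand R → e d Q
  2  $ Q d e  e d z e $  match e
  3  $ Q d    d z e $    match d
  4  $ Q      z e $      expand Q → T z e
  5  $ e z T  z e $      expand T → epsilon
  6  $ e z    z e $      match z
  7  $ e      e $        match e
Accept reached after 7 steps.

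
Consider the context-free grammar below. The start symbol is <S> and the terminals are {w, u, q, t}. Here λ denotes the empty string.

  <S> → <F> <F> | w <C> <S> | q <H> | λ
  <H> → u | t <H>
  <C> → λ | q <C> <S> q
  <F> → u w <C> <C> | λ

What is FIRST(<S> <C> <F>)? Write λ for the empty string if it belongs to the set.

FIRST(<H>) = {t, u}
FIRST(<C>) = {λ, q}
FIRST(<F>) = {λ, u}
FIRST(<S>) = {λ, q, u, w}  (via <F> <F>)
FIRST(<S> <C> <F>): take FIRST of each symbol in turn, carrying on past any symbol whose FIRST contains λ; result {λ, q, u, w}.

{λ, q, u, w}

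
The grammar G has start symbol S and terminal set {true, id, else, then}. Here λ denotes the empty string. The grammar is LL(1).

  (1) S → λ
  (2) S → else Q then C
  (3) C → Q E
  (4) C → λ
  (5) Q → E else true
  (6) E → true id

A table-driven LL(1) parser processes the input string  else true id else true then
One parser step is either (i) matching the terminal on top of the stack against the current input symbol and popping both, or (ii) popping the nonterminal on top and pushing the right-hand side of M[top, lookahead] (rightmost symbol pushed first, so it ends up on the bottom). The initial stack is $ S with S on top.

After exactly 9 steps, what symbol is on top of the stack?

step 1: stack=$ S  input=else true id else true then $  — expand S → else Q then C
step 2: stack=$ C then Q else  input=else true id else true then $  — match else
step 3: stack=$ C then Q  input=true id else true then $  — expand Q → E else true
step 4: stack=$ C then true else E  input=true id else true then $  — expand E → true id
step 5: stack=$ C then true else id true  input=true id else true then $  — match true
step 6: stack=$ C then true else id  input=id else true then $  — match id
step 7: stack=$ C then true else  input=else true then $  — match else
step 8: stack=$ C then true  input=true then $  — match true
step 9: stack=$ C then  input=then $  — match then
Stack after step 9: $ C (top = C).

C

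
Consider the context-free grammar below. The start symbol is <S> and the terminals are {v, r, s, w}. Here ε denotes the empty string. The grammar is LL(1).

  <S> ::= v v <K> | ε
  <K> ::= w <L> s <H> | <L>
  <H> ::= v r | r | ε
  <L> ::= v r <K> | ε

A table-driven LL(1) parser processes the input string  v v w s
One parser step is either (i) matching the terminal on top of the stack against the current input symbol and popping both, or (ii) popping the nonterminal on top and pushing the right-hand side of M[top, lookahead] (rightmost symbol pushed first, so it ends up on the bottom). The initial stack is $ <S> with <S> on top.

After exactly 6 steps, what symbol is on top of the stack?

     Stack          Input      Action
  1  $ <S>          v v w s $  expand <S> ::= v v <K>
  2  $ <K> v v      v v w s $  match v
  3  $ <K> v        v w s $    match v
  4  $ <K>          w s $      expand <K> ::= w <L> s <H>
  5  $ <H> s <L> w  w s $      match w
  6  $ <H> s <L>    s $        expand <L> ::= ε
Stack after step 6: $ <H> s (top = s).

s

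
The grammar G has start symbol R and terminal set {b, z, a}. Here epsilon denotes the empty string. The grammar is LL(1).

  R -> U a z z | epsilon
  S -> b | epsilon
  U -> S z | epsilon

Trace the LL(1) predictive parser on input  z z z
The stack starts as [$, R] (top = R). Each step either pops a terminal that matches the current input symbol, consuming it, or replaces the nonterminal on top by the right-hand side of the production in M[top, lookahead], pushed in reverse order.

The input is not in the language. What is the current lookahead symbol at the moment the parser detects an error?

step 1: stack=$ R  input=z z z $  — expand R -> U a z z
step 2: stack=$ z z a U  input=z z z $  — expand U -> S z
step 3: stack=$ z z a z S  input=z z z $  — expand S -> epsilon
step 4: stack=$ z z a z  input=z z z $  — match z
step 5: stack=$ z z a  input=z z $  — error: top is terminal a but lookahead is z

z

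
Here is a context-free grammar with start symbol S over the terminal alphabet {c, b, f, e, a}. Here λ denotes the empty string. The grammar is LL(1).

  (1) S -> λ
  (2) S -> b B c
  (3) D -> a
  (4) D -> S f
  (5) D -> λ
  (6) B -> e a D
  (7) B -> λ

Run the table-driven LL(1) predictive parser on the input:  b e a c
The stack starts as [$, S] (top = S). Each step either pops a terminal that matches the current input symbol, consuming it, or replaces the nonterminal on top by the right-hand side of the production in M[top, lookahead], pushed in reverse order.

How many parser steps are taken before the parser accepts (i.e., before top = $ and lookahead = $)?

     Stack      Input      Action
  1  $ S        b e a c $  expand S -> b B c
  2  $ c B b    b e a c $  match b
  3  $ c B      e a c $    expand B -> e a D
  4  $ c D a e  e a c $    match e
  5  $ c D a    a c $      match a
  6  $ c D      c $        expand D -> λ
  7  $ c        c $        match c
Accept reached after 7 steps.

7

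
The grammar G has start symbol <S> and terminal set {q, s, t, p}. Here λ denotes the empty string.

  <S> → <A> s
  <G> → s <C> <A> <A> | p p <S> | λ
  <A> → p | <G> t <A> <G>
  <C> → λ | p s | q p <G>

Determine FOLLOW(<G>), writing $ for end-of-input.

{p, s, t}

FIRST(<G>): from <G>→s <C> <A> <A> we get {s}; from <G>→p p <S> we get {p}; from <G>→λ we get {λ}. So FIRST(<G>) = {λ, p, s}.
FIRST(<C>): from <C>→λ we get {λ}; from <C>→p s we get {p}; from <C>→q p <G> we get {q}. So FIRST(<C>) = {λ, p, q}.
FIRST(<A>): from <A>→p we get {p}; from <A>→<G> t <A> <G> we get {p, s, t}. So FIRST(<A>) = {p, s, t}.
FIRST(<S>): from <S>→<A> s we get {p, s, t}. So FIRST(<S>) = {p, s, t}.
FOLLOW(<S>) includes $ since <S> is the start symbol.
FOLLOW(<C>): in <G>→s <C> <A> <A>, <C> is followed by <A> <A> with FIRST {p, s, t}. Thus FOLLOW(<C>) = {p, s, t}.
FOLLOW(<S>): in <G>→p p <S>, the suffix after <S> is empty, so FOLLOW(<S>) ⊇ FOLLOW(<G>) = {p, s, t}. Thus FOLLOW(<S>) = {$, p, s, t}.
FOLLOW(<G>): in <A>→<G> t <A> <G> (occurrence 1), <G> is followed by t <A> <G> with FIRST {t}; in <A>→<G> t <A> <G> (occurrence 2), the suffix after <G> is empty, so FOLLOW(<G>) ⊇ FOLLOW(<A>) = {p, s, t}; in <C>→q p <G>, the suffix after <G> is empty, so FOLLOW(<G>) ⊇ FOLLOW(<C>) = {p, s, t}. Thus FOLLOW(<G>) = {p, s, t}.
FOLLOW(<A>): in <S>→<A> s, <A> is followed by s with FIRST {s}; in <G>→s <C> <A> <A> (occurrence 1), <A> is followed by <A> with FIRST {p, s, t}; in <G>→s <C> <A> <A> (occurrence 2), the suffix after <A> is empty, so FOLLOW(<A>) ⊇ FOLLOW(<G>) = {p, s, t}; in <A>→<G> t <A> <G>, <A> is followed by <G> with FIRST {λ, p, s}; in <A>→<G> t <A> <G>, the suffix after <A> is nullable (adds nothing new). Thus FOLLOW(<A>) = {p, s, t}.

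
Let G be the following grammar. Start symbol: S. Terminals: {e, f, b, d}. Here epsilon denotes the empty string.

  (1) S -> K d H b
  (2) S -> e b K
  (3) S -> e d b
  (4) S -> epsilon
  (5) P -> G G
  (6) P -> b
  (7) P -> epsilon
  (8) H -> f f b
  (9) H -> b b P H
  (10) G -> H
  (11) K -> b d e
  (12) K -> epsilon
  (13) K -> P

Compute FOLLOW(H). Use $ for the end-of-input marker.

FIRST(H): from H->f f b we get {f}; from H->b b P H we get {b}. So FIRST(H) = {b, f}.
FIRST(G): from G->H we get {b, f}. So FIRST(G) = {b, f}.
FIRST(P): from P->G G we get {b, f}; from P->b we get {b}; from P->epsilon we get {epsilon}. So FIRST(P) = {epsilon, b, f}.
FIRST(K): from K->b d e we get {b}; from K->epsilon we get {epsilon}; from K->P we get {epsilon, b, f}. So FIRST(K) = {epsilon, b, f}.
FIRST(S): from S->K d H b we get {b, d, f}; from S->e b K we get {e}; from S->e d b we get {e}; from S->epsilon we get {epsilon}. So FIRST(S) = {epsilon, b, d, e, f}.
FOLLOW(S) includes $ since S is the start symbol.
FOLLOW(S): S appears on no right-hand side. Thus FOLLOW(S) = {$}.
FOLLOW(K): in S->K d H b, K is followed by d H b with FIRST {d}; in S->e b K, the suffix after K is empty, so FOLLOW(K) ⊇ FOLLOW(S) = {$}. Thus FOLLOW(K) = {$, d}.
FOLLOW(P): in H->b b P H, P is followed by H with FIRST {b, f}; in K->P, the suffix after P is empty, so FOLLOW(P) ⊇ FOLLOW(K) = {$, d}. Thus FOLLOW(P) = {$, b, d, f}.
FOLLOW(G): in P->G G (occurrence 1), G is followed by G with FIRST {b, f}; in P->G G (occurrence 2), the suffix after G is empty, so FOLLOW(G) ⊇ FOLLOW(P) = {$, b, d, f}. Thus FOLLOW(G) = {$, b, d, f}.
FOLLOW(H): in S->K d H b, H is followed by b with FIRST {b}; in H->b b P H, the suffix after H is empty (adds nothing new); in G->H, the suffix after H is empty, so FOLLOW(H) ⊇ FOLLOW(G) = {$, b, d, f}. Thus FOLLOW(H) = {$, b, d, f}.

{$, b, d, f}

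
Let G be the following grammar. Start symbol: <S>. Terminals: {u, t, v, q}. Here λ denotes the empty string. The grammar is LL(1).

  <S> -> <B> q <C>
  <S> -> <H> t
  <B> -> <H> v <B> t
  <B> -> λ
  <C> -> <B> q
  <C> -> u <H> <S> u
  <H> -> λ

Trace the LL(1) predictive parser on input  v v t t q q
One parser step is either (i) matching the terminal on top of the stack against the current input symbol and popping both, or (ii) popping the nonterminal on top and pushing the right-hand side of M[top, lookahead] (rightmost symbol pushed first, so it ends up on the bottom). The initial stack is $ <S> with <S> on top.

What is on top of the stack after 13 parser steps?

q

step 1: stack=$ <S>  input=v v t t q q $  — expand <S> -> <B> q <C>
step 2: stack=$ <C> q <B>  input=v v t t q q $  — expand <B> -> <H> v <B> t
step 3: stack=$ <C> q t <B> v <H>  input=v v t t q q $  — expand <H> -> λ
step 4: stack=$ <C> q t <B> v  input=v v t t q q $  — match v
step 5: stack=$ <C> q t <B>  input=v t t q q $  — expand <B> -> <H> v <B> t
step 6: stack=$ <C> q t t <B> v <H>  input=v t t q q $  — expand <H> -> λ
step 7: stack=$ <C> q t t <B> v  input=v t t q q $  — match v
step 8: stack=$ <C> q t t <B>  input=t t q q $  — expand <B> -> λ
step 9: stack=$ <C> q t t  input=t t q q $  — match t
step 10: stack=$ <C> q t  input=t q q $  — match t
step 11: stack=$ <C> q  input=q q $  — match q
step 12: stack=$ <C>  input=q $  — expand <C> -> <B> q
step 13: stack=$ q <B>  input=q $  — expand <B> -> λ
Stack after step 13: $ q (top = q).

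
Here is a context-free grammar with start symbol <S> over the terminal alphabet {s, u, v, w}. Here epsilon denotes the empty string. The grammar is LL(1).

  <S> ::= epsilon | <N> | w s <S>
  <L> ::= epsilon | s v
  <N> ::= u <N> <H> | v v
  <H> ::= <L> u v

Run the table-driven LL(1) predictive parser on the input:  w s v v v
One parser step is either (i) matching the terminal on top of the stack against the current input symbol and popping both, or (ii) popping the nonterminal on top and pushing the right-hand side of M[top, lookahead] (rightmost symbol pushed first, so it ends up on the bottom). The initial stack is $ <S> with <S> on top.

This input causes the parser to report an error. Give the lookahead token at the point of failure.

     Stack      Input        Action
  1  $ <S>      w s v v v $  expand <S> ::= w s <S>
  2  $ <S> s w  w s v v v $  match w
  3  $ <S> s    s v v v $    match s
  4  $ <S>      v v v $      expand <S> ::= <N>
  5  $ <N>      v v v $      expand <N> ::= v v
  6  $ v v      v v v $      match v
  7  $ v        v v $        match v
  8  $          v $          error: stack empty but input remains

v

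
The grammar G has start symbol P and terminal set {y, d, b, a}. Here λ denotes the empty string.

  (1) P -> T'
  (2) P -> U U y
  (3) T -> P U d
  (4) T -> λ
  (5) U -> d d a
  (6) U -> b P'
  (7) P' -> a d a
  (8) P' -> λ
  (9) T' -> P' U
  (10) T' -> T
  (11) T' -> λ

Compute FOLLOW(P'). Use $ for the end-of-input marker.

FIRST(U) = {b, d}
FIRST(P') = {λ, a}
FIRST(P) = {λ, a, b, d}  (via T', U U y)
FIRST(T) = {λ, a, b, d}  (via P U d)
FIRST(T') = {λ, a, b, d}  (via P' U, T)
FOLLOW(P) includes $ since P is the start symbol.
FOLLOW(P): in T->P U d, P is followed by U d with FIRST {b, d}. Thus FOLLOW(P) = {$, b, d}.
FOLLOW(T'): in P->T', the suffix after T' is empty, so FOLLOW(T') ⊇ FOLLOW(P) = {$, b, d}. Thus FOLLOW(T') = {$, b, d}.
FOLLOW(T): in T'->T, the suffix after T is empty, so FOLLOW(T) ⊇ FOLLOW(T') = {$, b, d}. Thus FOLLOW(T) = {$, b, d}.
FOLLOW(U): in P->U U y (occurrence 1), U is followed by U y with FIRST {b, d}; in P->U U y (occurrence 2), U is followed by y with FIRST {y}; in T->P U d, U is followed by d with FIRST {d}; in T'->P' U, the suffix after U is empty, so FOLLOW(U) ⊇ FOLLOW(T') = {$, b, d}. Thus FOLLOW(U) = {$, b, d, y}.
FOLLOW(P'): in U->b P', the suffix after P' is empty, so FOLLOW(P') ⊇ FOLLOW(U) = {$, b, d, y}; in T'->P' U, P' is followed by U with FIRST {b, d}. Thus FOLLOW(P') = {$, b, d, y}.

{$, b, d, y}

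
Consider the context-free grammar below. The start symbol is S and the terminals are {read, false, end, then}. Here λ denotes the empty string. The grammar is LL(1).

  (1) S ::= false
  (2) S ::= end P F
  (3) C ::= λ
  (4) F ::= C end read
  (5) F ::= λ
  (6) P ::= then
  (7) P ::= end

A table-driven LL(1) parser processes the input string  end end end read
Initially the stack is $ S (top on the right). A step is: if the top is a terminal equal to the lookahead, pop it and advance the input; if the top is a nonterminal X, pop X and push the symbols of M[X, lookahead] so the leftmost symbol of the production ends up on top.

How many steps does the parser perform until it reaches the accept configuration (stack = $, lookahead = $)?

step 1: stack=$ S  input=end end end read $  — expand S ::= end P F
step 2: stack=$ F P end  input=end end end read $  — match end
step 3: stack=$ F P  input=end end read $  — expand P ::= end
step 4: stack=$ F end  input=end end read $  — match end
step 5: stack=$ F  input=end read $  — expand F ::= C end read
step 6: stack=$ read end C  input=end read $  — expand C ::= λ
step 7: stack=$ read end  input=end read $  — match end
step 8: stack=$ read  input=read $  — match read
Accept reached after 8 steps.

8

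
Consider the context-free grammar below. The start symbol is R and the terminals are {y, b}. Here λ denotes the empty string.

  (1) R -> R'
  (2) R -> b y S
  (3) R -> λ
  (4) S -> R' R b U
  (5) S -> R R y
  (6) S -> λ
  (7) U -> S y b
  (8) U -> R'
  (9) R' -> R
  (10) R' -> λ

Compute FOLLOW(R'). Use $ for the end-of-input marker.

FIRST(R): from R->R' we get {λ, b}; from R->b y S we get {b}; from R->λ we get {λ}. So FIRST(R) = {λ, b}.
FIRST(R'): from R'->R we get {λ, b}; from R'->λ we get {λ}. So FIRST(R') = {λ, b}.
FIRST(S): from S->R' R b U we get {b}; from S->R R y we get {b, y}; from S->λ we get {λ}. So FIRST(S) = {λ, b, y}.
FIRST(U): from U->S y b we get {b, y}; from U->R' we get {λ, b}. So FIRST(U) = {λ, b, y}.
FOLLOW(R) includes $ since R is the start symbol.
FOLLOW(R): in S->R' R b U, R is followed by b U with FIRST {b}; in S->R R y (occurrence 1), R is followed by R y with FIRST {b, y}; in S->R R y (occurrence 2), R is followed by y with FIRST {y}; in R'->R, the suffix after R is empty, so FOLLOW(R) ⊇ FOLLOW(R') = {$, b, y}. Thus FOLLOW(R) = {$, b, y}.
FOLLOW(S): in R->b y S, the suffix after S is empty, so FOLLOW(S) ⊇ FOLLOW(R) = {$, b, y}; in U->S y b, S is followed by y b with FIRST {y}. Thus FOLLOW(S) = {$, b, y}.
FOLLOW(U): in S->R' R b U, the suffix after U is empty, so FOLLOW(U) ⊇ FOLLOW(S) = {$, b, y}. Thus FOLLOW(U) = {$, b, y}.
FOLLOW(R'): in R->R', the suffix after R' is empty, so FOLLOW(R') ⊇ FOLLOW(R) = {$, b, y}; in S->R' R b U, R' is followed by R b U with FIRST {b}; in U->R', the suffix after R' is empty, so FOLLOW(R') ⊇ FOLLOW(U) = {$, b, y}. Thus FOLLOW(R') = {$, b, y}.

{$, b, y}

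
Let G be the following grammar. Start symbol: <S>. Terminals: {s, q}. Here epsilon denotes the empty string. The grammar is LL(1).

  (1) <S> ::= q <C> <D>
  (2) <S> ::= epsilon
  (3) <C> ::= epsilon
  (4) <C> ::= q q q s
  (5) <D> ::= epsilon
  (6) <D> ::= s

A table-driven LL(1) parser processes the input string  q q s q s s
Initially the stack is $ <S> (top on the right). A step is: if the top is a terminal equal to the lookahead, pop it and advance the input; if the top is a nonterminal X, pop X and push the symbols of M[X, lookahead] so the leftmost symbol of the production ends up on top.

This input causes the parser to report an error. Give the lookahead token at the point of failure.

s

     Stack          Input          Action
  1  $ <S>          q q s q s s $  expand <S> ::= q <C> <D>
  2  $ <D> <C> q    q q s q s s $  match q
  3  $ <D> <C>      q s q s s $    expand <C> ::= q q q s
  4  $ <D> s q q q  q s q s s $    match q
  5  $ <D> s q q    s q s s $      error: top is terminal q but lookahead is s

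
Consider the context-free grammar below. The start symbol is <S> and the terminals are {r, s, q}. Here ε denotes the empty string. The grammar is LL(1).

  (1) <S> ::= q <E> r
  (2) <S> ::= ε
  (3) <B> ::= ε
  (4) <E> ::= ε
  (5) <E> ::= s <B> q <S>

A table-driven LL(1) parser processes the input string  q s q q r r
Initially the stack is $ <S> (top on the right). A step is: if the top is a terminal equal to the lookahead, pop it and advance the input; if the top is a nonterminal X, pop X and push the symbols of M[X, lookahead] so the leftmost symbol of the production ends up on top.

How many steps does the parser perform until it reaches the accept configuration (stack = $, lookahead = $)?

11

step 1: stack=$ <S>  input=q s q q r r $  — expand <S> ::= q <E> r
step 2: stack=$ r <E> q  input=q s q q r r $  — match q
step 3: stack=$ r <E>  input=s q q r r $  — expand <E> ::= s <B> q <S>
step 4: stack=$ r <S> q <B> s  input=s q q r r $  — match s
step 5: stack=$ r <S> q <B>  input=q q r r $  — expand <B> ::= ε
step 6: stack=$ r <S> q  input=q q r r $  — match q
step 7: stack=$ r <S>  input=q r r $  — expand <S> ::= q <E> r
step 8: stack=$ r r <E> q  input=q r r $  — match q
step 9: stack=$ r r <E>  input=r r $  — expand <E> ::= ε
step 10: stack=$ r r  input=r r $  — match r
step 11: stack=$ r  input=r $  — match r
Accept reached after 11 steps.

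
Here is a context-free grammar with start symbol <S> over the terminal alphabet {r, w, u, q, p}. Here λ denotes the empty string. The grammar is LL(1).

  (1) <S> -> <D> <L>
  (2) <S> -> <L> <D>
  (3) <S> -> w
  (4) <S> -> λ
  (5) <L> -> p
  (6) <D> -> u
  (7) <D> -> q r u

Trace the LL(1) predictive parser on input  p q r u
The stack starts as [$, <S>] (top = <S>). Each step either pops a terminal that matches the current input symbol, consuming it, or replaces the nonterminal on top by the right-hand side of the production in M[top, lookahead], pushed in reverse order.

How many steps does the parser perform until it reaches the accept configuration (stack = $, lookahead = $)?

     Stack      Input      Action
  1  $ <S>      p q r u $  expand <S> -> <L> <D>
  2  $ <D> <L>  p q r u $  expand <L> -> p
  3  $ <D> p    p q r u $  match p
  4  $ <D>      q r u $    expand <D> -> q r u
  5  $ u r q    q r u $    match q
  6  $ u r      r u $      match r
  7  $ u        u $        match u
Accept reached after 7 steps.

7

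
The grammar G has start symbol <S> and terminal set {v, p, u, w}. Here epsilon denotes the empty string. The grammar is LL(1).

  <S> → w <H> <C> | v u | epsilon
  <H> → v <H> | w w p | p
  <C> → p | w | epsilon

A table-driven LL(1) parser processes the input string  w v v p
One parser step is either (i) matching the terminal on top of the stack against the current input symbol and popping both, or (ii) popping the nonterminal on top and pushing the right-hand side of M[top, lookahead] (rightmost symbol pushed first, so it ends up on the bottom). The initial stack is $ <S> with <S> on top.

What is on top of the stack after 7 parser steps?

step 1: stack=$ <S>  input=w v v p $  — expand <S> → w <H> <C>
step 2: stack=$ <C> <H> w  input=w v v p $  — match w
step 3: stack=$ <C> <H>  input=v v p $  — expand <H> → v <H>
step 4: stack=$ <C> <H> v  input=v v p $  — match v
step 5: stack=$ <C> <H>  input=v p $  — expand <H> → v <H>
step 6: stack=$ <C> <H> v  input=v p $  — match v
step 7: stack=$ <C> <H>  input=p $  — expand <H> → p
Stack after step 7: $ <C> p (top = p).

p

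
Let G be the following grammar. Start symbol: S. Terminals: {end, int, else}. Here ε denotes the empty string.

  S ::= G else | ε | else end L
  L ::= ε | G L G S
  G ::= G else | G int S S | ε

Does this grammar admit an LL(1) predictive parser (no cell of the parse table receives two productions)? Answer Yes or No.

No

FIRST(S) = {ε, else, int}
FIRST(L) = {ε, else, int}
FIRST(G) = {ε, else, int}
FOLLOW(S) = {$, else, int}
FOLLOW(L) = {$, else, int}
FOLLOW(G) = {$, else, int}
Cell M[G, else] receives both G ::= G else and G ::= G int S S and G ::= ε — the grammar is not LL(1).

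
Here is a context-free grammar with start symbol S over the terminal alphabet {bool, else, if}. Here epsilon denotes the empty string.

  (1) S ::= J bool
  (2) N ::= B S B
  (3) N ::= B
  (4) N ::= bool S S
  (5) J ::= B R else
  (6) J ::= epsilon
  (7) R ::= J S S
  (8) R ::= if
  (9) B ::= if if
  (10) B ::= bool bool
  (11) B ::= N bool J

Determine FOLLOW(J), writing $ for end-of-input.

FIRST(S) = {bool, if}  (via J bool)
FIRST(N) = {bool, if}  (via B S B, B)
FIRST(B) = {bool, if}  (via N bool J)
FIRST(J) = {epsilon, bool, if}  (via B R else)
FIRST(R) = {bool, if}  (via J S S)
FOLLOW(S) includes $ since S is the start symbol.
FOLLOW(N): in B::=N bool J, N is followed by bool J with FIRST {bool}. Thus FOLLOW(N) = {bool}.
FOLLOW(R): in J::=B R else, R is followed by else with FIRST {else}. Thus FOLLOW(R) = {else}.
FOLLOW(S): in N::=B S B, S is followed by B with FIRST {bool, if}; in N::=bool S S (occurrence 1), S is followed by S with FIRST {bool, if}; in N::=bool S S (occurrence 2), the suffix after S is empty, so FOLLOW(S) ⊇ FOLLOW(N) = {bool}; in R::=J S S (occurrence 1), S is followed by S with FIRST {bool, if}; in R::=J S S (occurrence 2), the suffix after S is empty, so FOLLOW(S) ⊇ FOLLOW(R) = {else}. Thus FOLLOW(S) = {$, bool, else, if}.
FOLLOW(B): in N::=B S B (occurrence 1), B is followed by S B with FIRST {bool, if}; in N::=B S B (occurrence 2), the suffix after B is empty, so FOLLOW(B) ⊇ FOLLOW(N) = {bool}; in N::=B, the suffix after B is empty, so FOLLOW(B) ⊇ FOLLOW(N) = {bool}; in J::=B R else, B is followed by R else with FIRST {bool, if}. Thus FOLLOW(B) = {bool, if}.
FOLLOW(J): in S::=J bool, J is followed by bool with FIRST {bool}; in R::=J S S, J is followed by S S with FIRST {bool, if}; in B::=N bool J, the suffix after J is empty, so FOLLOW(J) ⊇ FOLLOW(B) = {bool, if}. Thus FOLLOW(J) = {bool, if}.

{bool, if}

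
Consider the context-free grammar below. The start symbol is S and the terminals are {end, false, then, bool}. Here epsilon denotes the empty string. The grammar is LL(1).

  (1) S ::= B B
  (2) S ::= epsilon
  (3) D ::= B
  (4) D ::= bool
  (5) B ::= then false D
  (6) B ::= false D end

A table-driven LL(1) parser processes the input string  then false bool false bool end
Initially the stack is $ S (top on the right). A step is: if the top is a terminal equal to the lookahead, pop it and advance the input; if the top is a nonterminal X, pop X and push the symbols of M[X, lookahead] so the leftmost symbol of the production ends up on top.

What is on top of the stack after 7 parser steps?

step 1: stack=$ S  input=then false bool false bool end $  — expand S ::= B B
step 2: stack=$ B B  input=then false bool false bool end $  — expand B ::= then false D
step 3: stack=$ B D false then  input=then false bool false bool end $  — match then
step 4: stack=$ B D false  input=false bool false bool end $  — match false
step 5: stack=$ B D  input=bool false bool end $  — expand D ::= bool
step 6: stack=$ B bool  input=bool false bool end $  — match bool
step 7: stack=$ B  input=false bool end $  — expand B ::= false D end
Stack after step 7: $ end D false (top = false).

false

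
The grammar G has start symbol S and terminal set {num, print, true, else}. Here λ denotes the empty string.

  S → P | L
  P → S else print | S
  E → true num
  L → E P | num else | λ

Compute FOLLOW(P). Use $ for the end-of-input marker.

{$, else}

FIRST(E) = {true}
FIRST(L) = {λ, num, true}  (via E P)
FIRST(S) = {λ, else, num, true}  (via P, L)
FIRST(P) = {λ, else, num, true}  (via S else print, S)
FOLLOW(S) includes $ since S is the start symbol.
FOLLOW(S): in P→S else print, S is followed by else print with FIRST {else}; in P→S, the suffix after S is empty, so FOLLOW(S) ⊇ FOLLOW(P) = {$, else}. Thus FOLLOW(S) = {$, else}.
FOLLOW(L): in S→L, the suffix after L is empty, so FOLLOW(L) ⊇ FOLLOW(S) = {$, else}. Thus FOLLOW(L) = {$, else}.
FOLLOW(P): in S→P, the suffix after P is empty, so FOLLOW(P) ⊇ FOLLOW(S) = {$, else}; in L→E P, the suffix after P is empty, so FOLLOW(P) ⊇ FOLLOW(L) = {$, else}. Thus FOLLOW(P) = {$, else}.
FOLLOW(E): in L→E P, E is followed by P with FIRST {λ, else, num, true}; in L→E P, the suffix after E is nullable, so FOLLOW(E) ⊇ FOLLOW(L) = {$, else}. Thus FOLLOW(E) = {$, else, num, true}.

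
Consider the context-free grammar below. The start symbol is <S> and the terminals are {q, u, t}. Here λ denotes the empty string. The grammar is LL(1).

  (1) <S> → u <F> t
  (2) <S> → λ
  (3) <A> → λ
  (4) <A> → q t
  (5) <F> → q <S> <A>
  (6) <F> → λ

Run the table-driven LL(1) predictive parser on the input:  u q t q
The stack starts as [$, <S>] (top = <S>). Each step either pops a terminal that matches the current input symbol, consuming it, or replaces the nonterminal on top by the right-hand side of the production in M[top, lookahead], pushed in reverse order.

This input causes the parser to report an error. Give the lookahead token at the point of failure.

q

step 1: stack=$ <S>  input=u q t q $  — expand <S> → u <F> t
step 2: stack=$ t <F> u  input=u q t q $  — match u
step 3: stack=$ t <F>  input=q t q $  — expand <F> → q <S> <A>
step 4: stack=$ t <A> <S> q  input=q t q $  — match q
step 5: stack=$ t <A> <S>  input=t q $  — expand <S> → λ
step 6: stack=$ t <A>  input=t q $  — expand <A> → λ
step 7: stack=$ t  input=t q $  — match t
step 8: stack=$  input=q $  — error: stack empty but input remains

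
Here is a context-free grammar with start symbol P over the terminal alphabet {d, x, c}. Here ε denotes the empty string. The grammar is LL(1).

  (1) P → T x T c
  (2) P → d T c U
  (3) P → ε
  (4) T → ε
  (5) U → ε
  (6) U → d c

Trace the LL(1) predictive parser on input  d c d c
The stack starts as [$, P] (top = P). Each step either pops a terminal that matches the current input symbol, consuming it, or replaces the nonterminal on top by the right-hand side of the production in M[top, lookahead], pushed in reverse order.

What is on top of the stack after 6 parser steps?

step 1: stack=$ P  input=d c d c $  — expand P → d T c U
step 2: stack=$ U c T d  input=d c d c $  — match d
step 3: stack=$ U c T  input=c d c $  — expand T → ε
step 4: stack=$ U c  input=c d c $  — match c
step 5: stack=$ U  input=d c $  — expand U → d c
step 6: stack=$ c d  input=d c $  — match d
Stack after step 6: $ c (top = c).

c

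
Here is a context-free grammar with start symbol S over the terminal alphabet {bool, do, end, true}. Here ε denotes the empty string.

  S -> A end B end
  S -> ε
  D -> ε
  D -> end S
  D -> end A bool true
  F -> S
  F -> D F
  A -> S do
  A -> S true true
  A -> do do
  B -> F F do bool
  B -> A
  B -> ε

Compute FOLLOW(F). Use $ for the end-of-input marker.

{do, end, true}

FIRST(D) = {ε, end}
FIRST(S) = {ε, do, true}  (via A end B end)
FIRST(F) = {ε, do, end, true}  (via S, D F)
FIRST(A) = {do, true}  (via S do, S true true)
FIRST(B) = {ε, do, end, true}  (via F F do bool, A)
FOLLOW(S) includes $ since S is the start symbol.
FOLLOW(F): in F->D F, the suffix after F is empty (adds nothing new); in B->F F do bool (occurrence 1), F is followed by F do bool with FIRST {do, end, true}; in B->F F do bool (occurrence 2), F is followed by do bool with FIRST {do}. Thus FOLLOW(F) = {do, end, true}.
FOLLOW(D): in F->D F, D is followed by F with FIRST {ε, do, end, true}; in F->D F, the suffix after D is nullable, so FOLLOW(D) ⊇ FOLLOW(F) = {do, end, true}. Thus FOLLOW(D) = {do, end, true}.
FOLLOW(S): in D->end S, the suffix after S is empty, so FOLLOW(S) ⊇ FOLLOW(D) = {do, end, true}; in F->S, the suffix after S is empty, so FOLLOW(S) ⊇ FOLLOW(F) = {do, end, true}; in A->S do, S is followed by do with FIRST {do}; in A->S true true, S is followed by true true with FIRST {true}. Thus FOLLOW(S) = {$, do, end, true}.
FOLLOW(B): in S->A end B end, B is followed by end with FIRST {end}. Thus FOLLOW(B) = {end}.
FOLLOW(A): in S->A end B end, A is followed by end B end with FIRST {end}; in D->end A bool true, A is followed by bool true with FIRST {bool}; in B->A, the suffix after A is empty, so FOLLOW(A) ⊇ FOLLOW(B) = {end}. Thus FOLLOW(A) = {bool, end}.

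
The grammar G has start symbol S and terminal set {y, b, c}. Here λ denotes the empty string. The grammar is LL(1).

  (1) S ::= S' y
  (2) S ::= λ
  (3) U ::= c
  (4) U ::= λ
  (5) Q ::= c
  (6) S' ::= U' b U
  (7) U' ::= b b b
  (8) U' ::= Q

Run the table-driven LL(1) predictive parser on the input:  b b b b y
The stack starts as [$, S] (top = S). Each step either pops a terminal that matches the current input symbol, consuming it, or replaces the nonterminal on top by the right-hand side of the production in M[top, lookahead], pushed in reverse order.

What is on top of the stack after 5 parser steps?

b

     Stack          Input        Action
  1  $ S            b b b b y $  expand S ::= S' y
  2  $ y S'         b b b b y $  expand S' ::= U' b U
  3  $ y U b U'     b b b b y $  expand U' ::= b b b
  4  $ y U b b b b  b b b b y $  match b
  5  $ y U b b b    b b b y $    match b
Stack after step 5: $ y U b b (top = b).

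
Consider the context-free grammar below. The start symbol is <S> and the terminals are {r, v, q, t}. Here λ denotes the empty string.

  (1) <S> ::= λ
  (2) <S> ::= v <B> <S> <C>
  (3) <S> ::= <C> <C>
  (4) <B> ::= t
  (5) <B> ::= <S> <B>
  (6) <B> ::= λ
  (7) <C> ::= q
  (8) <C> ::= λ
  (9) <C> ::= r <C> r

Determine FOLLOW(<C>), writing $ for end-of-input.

FIRST(<C>): from <C>::=q we get {q}; from <C>::=λ we get {λ}; from <C>::=r <C> r we get {r}. So FIRST(<C>) = {λ, q, r}.
FIRST(<S>): from <S>::=λ we get {λ}; from <S>::=v <B> <S> <C> we get {v}; from <S>::=<C> <C> we get {λ, q, r}. So FIRST(<S>) = {λ, q, r, v}.
FIRST(<B>): from <B>::=t we get {t}; from <B>::=<S> <B> we get {λ, q, r, t, v}; from <B>::=λ we get {λ}. So FIRST(<B>) = {λ, q, r, t, v}.
FOLLOW(<S>) includes $ since <S> is the start symbol.
FOLLOW(<S>): in <S>::=v <B> <S> <C>, <S> is followed by <C> with FIRST {λ, q, r}; in <S>::=v <B> <S> <C>, the suffix after <S> is nullable (adds nothing new); in <B>::=<S> <B>, <S> is followed by <B> with FIRST {λ, q, r, t, v}; in <B>::=<S> <B>, the suffix after <S> is nullable, so FOLLOW(<S>) ⊇ FOLLOW(<B>) = {$, q, r, t, v}. Thus FOLLOW(<S>) = {$, q, r, t, v}.
FOLLOW(<B>): in <S>::=v <B> <S> <C>, <B> is followed by <S> <C> with FIRST {λ, q, r, v}; in <S>::=v <B> <S> <C>, the suffix after <B> is nullable, so FOLLOW(<B>) ⊇ FOLLOW(<S>) = {$, q, r, t, v}; in <B>::=<S> <B>, the suffix after <B> is empty (adds nothing new). Thus FOLLOW(<B>) = {$, q, r, t, v}.
FOLLOW(<C>): in <S>::=v <B> <S> <C>, the suffix after <C> is empty, so FOLLOW(<C>) ⊇ FOLLOW(<S>) = {$, q, r, t, v}; in <S>::=<C> <C> (occurrence 1), <C> is followed by <C> with FIRST {λ, q, r}; in <S>::=<C> <C> (occurrence 1), the suffix after <C> is nullable, so FOLLOW(<C>) ⊇ FOLLOW(<S>) = {$, q, r, t, v}; in <S>::=<C> <C> (occurrence 2), the suffix after <C> is empty, so FOLLOW(<C>) ⊇ FOLLOW(<S>) = {$, q, r, t, v}; in <C>::=r <C> r, <C> is followed by r with FIRST {r}. Thus FOLLOW(<C>) = {$, q, r, t, v}.

{$, q, r, t, v}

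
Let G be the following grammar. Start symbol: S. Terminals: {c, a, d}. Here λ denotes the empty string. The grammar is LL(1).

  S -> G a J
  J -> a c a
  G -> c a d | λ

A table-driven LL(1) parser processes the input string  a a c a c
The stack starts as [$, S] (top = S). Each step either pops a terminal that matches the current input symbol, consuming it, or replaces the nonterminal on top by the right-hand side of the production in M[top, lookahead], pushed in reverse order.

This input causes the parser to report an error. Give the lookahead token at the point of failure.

step 1: stack=$ S  input=a a c a c $  — expand S -> G a J
step 2: stack=$ J a G  input=a a c a c $  — expand G -> λ
step 3: stack=$ J a  input=a a c a c $  — match a
step 4: stack=$ J  input=a c a c $  — expand J -> a c a
step 5: stack=$ a c a  input=a c a c $  — match a
step 6: stack=$ a c  input=c a c $  — match c
step 7: stack=$ a  input=a c $  — match a
step 8: stack=$  input=c $  — error: stack empty but input remains

c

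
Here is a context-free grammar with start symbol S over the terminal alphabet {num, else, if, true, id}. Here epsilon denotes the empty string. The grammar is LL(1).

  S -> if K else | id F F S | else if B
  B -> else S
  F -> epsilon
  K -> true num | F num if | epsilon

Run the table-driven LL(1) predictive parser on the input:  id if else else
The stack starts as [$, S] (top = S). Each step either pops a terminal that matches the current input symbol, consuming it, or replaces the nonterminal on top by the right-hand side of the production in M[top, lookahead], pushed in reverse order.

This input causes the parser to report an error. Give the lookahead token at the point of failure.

else

     Stack        Input              Action
  1  $ S          id if else else $  expand S -> id F F S
  2  $ S F F id   id if else else $  match id
  3  $ S F F      if else else $     expand F -> epsilon
  4  $ S F        if else else $     expand F -> epsilon
  5  $ S          if else else $     expand S -> if K else
  6  $ else K if  if else else $     match if
  7  $ else K     else else $        expand K -> epsilon
  8  $ else       else else $        match else
  9  $            else $             error: stack empty but input remains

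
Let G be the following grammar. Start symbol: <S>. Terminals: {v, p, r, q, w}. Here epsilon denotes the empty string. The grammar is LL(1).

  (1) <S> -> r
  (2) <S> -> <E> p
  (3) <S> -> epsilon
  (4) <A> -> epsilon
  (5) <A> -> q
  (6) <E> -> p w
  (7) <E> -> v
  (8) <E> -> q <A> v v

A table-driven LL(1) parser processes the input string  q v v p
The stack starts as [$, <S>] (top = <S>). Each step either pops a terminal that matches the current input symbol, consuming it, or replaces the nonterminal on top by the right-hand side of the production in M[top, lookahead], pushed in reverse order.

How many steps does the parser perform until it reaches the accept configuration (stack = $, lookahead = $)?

7

step 1: stack=$ <S>  input=q v v p $  — expand <S> -> <E> p
step 2: stack=$ p <E>  input=q v v p $  — expand <E> -> q <A> v v
step 3: stack=$ p v v <A> q  input=q v v p $  — match q
step 4: stack=$ p v v <A>  input=v v p $  — expand <A> -> epsilon
step 5: stack=$ p v v  input=v v p $  — match v
step 6: stack=$ p v  input=v p $  — match v
step 7: stack=$ p  input=p $  — match p
Accept reached after 7 steps.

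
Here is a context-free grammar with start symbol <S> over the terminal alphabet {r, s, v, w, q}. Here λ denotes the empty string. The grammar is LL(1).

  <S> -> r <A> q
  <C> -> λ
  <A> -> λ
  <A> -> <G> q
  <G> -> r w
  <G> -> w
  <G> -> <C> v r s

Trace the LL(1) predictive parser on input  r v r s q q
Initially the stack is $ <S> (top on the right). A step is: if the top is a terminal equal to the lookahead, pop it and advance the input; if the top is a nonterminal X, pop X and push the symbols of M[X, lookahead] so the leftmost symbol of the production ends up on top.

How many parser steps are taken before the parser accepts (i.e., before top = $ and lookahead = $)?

10

step 1: stack=$ <S>  input=r v r s q q $  — expand <S> -> r <A> q
step 2: stack=$ q <A> r  input=r v r s q q $  — match r
step 3: stack=$ q <A>  input=v r s q q $  — expand <A> -> <G> q
step 4: stack=$ q q <G>  input=v r s q q $  — expand <G> -> <C> v r s
step 5: stack=$ q q s r v <C>  input=v r s q q $  — expand <C> -> λ
step 6: stack=$ q q s r v  input=v r s q q $  — match v
step 7: stack=$ q q s r  input=r s q q $  — match r
step 8: stack=$ q q s  input=s q q $  — match s
step 9: stack=$ q q  input=q q $  — match q
step 10: stack=$ q  input=q $  — match q
Accept reached after 10 steps.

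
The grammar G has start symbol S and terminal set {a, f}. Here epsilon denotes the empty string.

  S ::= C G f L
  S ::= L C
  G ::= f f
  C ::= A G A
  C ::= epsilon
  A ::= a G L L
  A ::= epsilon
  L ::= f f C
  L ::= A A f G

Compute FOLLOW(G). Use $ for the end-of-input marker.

FIRST(G): from G::=f f we get {f}. So FIRST(G) = {f}.
FIRST(A): from A::=a G L L we get {a}; from A::=epsilon we get {epsilon}. So FIRST(A) = {epsilon, a}.
FIRST(C): from C::=A G A we get {a, f}; from C::=epsilon we get {epsilon}. So FIRST(C) = {epsilon, a, f}.
FIRST(L): from L::=f f C we get {f}; from L::=A A f G we get {a, f}. So FIRST(L) = {a, f}.
FIRST(S): from S::=C G f L we get {a, f}; from S::=L C we get {a, f}. So FIRST(S) = {a, f}.
FOLLOW(S) includes $ since S is the start symbol.
FOLLOW(S): S appears on no right-hand side. Thus FOLLOW(S) = {$}.
FOLLOW(G): in S::=C G f L, G is followed by f L with FIRST {f}; in C::=A G A, G is followed by A with FIRST {epsilon, a}; in C::=A G A, the suffix after G is nullable, so FOLLOW(G) ⊇ FOLLOW(C) = {$, a, f}; in A::=a G L L, G is followed by L L with FIRST {a, f}; in L::=A A f G, the suffix after G is empty, so FOLLOW(G) ⊇ FOLLOW(L) = {$, a, f}. Thus FOLLOW(G) = {$, a, f}.
FOLLOW(C): in S::=C G f L, C is followed by G f L with FIRST {f}; in S::=L C, the suffix after C is empty, so FOLLOW(C) ⊇ FOLLOW(S) = {$}; in L::=f f C, the suffix after C is empty, so FOLLOW(C) ⊇ FOLLOW(L) = {$, a, f}. Thus FOLLOW(C) = {$, a, f}.
FOLLOW(A): in C::=A G A (occurrence 1), A is followed by G A with FIRST {f}; in C::=A G A (occurrence 2), the suffix after A is empty, so FOLLOW(A) ⊇ FOLLOW(C) = {$, a, f}; in L::=A A f G (occurrence 1), A is followed by A f G with FIRST {a, f}; in L::=A A f G (occurrence 2), A is followed by f G with FIRST {f}. Thus FOLLOW(A) = {$, a, f}.
FOLLOW(L): in S::=C G f L, the suffix after L is empty, so FOLLOW(L) ⊇ FOLLOW(S) = {$}; in S::=L C, L is followed by C with FIRST {epsilon, a, f}; in S::=L C, the suffix after L is nullable, so FOLLOW(L) ⊇ FOLLOW(S) = {$}; in A::=a G L L (occurrence 1), L is followed by L with FIRST {a, f}; in A::=a G L L (occurrence 2), the suffix after L is empty, so FOLLOW(L) ⊇ FOLLOW(A) = {$, a, f}. Thus FOLLOW(L) = {$, a, f}.

{$, a, f}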